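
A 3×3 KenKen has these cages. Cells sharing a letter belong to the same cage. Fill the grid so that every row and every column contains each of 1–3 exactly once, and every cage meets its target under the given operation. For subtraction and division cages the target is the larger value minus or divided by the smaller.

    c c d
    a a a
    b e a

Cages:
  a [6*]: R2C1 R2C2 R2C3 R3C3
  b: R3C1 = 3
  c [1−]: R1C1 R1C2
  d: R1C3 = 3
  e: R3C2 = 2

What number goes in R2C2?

3

Cage d is a single given cell, leaving R1C3 = 3.
3 is placed in column 3, leaving R2C3 = 2.
Cage b is given, leaving R3C1 = 3.
Cage e is given, so R3C2 = 2.
The 4 cells of cage a must have product 6, leaving R3C3 = 1.
Cage c needs two cells with difference 1, which forces R1C1 = 2.
Column 2 now contains 2, so R1C2 = 1.
Column 1 already has 3, so R2C1 = 1.
Cage a needs product 6, so R2C2 = 3.
The full grid is 2 1 3 / 1 3 2 / 3 2 1.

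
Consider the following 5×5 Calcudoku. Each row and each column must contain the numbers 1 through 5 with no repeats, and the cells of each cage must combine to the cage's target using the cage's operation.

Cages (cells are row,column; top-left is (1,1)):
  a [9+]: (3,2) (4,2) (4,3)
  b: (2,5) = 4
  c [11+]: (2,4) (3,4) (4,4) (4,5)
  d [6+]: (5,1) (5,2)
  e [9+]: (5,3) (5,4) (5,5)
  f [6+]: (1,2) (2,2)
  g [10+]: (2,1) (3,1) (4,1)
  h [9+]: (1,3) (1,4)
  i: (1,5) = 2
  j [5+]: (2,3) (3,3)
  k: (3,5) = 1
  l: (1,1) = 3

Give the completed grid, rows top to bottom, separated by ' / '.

3 1 5 4 2 / 1 5 3 2 4 / 4 3 2 5 1 / 5 2 4 1 3 / 2 4 1 3 5

Cage l is given, which forces (1,1) = 3.
Cage i is given, which forces (1,5) = 2.
Cage b is a single given cell, leaving (2,5) = 4.
Cage k is given, so (3,5) = 1.
In row 1, 1 can only go at (1,2), so (1,2) = 1.
The two cells of cage f must have sum 6, leaving (2,2) = 5.
Row 2 now contains 5, so (2,1) = 1.
Cage c has sum 11, leaving (4,4) = 1.
Row 5 needs a 1, and only (5,3) is open for it.
In column 1, 2 can only go at (5,1), so (5,1) = 2.
Row 5 now contains 2, leaving (5,2) = 4.
Cage a has sum 9, which forces (4,3) = 4.
Column 3 now contains 4, leaving (1,3) = 5.
Cage h needs two cells with sum 9, leaving (1,4) = 4.
Cage g has sum 10, so (3,1) = 4.
Row 4 now contains 4, so (4,1) = 5.
5 is placed in row 4, which forces (4,5) = 3.
Column 5 already has 3, which forces (5,5) = 5.
The 4 cells of cage c must have sum 11; hence (2,4) = 2.
Cage a needs sum 9; hence (3,2) = 3.
Row 3 now contains 3, so (3,3) = 2.
Cage c needs sum 11; hence (3,4) = 5.
3 is placed in row 4, leaving (4,2) = 2.
Row 5 now contains 5, leaving (5,4) = 3.
Row 2 already has 2, which forces (2,3) = 3.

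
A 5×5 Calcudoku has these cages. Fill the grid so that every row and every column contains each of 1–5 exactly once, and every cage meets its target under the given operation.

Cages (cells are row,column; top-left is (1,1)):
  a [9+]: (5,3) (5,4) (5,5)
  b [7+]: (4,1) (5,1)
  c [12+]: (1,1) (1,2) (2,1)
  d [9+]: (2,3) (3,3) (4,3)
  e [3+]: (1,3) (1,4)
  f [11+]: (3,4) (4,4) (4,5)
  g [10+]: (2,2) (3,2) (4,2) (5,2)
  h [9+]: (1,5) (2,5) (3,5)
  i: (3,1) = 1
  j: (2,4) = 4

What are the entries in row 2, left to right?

Cage j is given; hence (2,4) = 4.
Cage i is given, leaving (3,1) = 1.
In column 2, 5 can only go at (1,2), so (1,2) = 5.
Row 1 needs a 3, and only (1,5) is open for it.
The only place for 4 in row 1 is (1,1).
The 3 cells of cage c must have sum 12, leaving (2,1) = 3.
Row 2 needs a 5, and only (2,3) is open for it.
Cage d needs sum 9, so (3,3) = 3.
Cage d needs sum 9, which forces (4,3) = 1.
Column 3 already has 1, leaving (1,3) = 2.
The two cells of cage e must have sum 3, leaving (1,4) = 1.
The 3 cells of cage f must have sum 11; hence (4,5) = 4.
Column 3 now contains 2, so (5,3) = 4.
Cage a has sum 9, which forces (5,4) = 3.
Column 5 already has 4, leaving (5,5) = 2.
The 4 cells of cage g must have sum 10; hence (2,2) = 2.
Column 5 now contains 2, so (2,5) = 1.
The 4 cells of cage g must have sum 10, which forces (3,2) = 4.
Column 5 already has 4; hence (3,5) = 5.
Cage b's pair has sum 7, which forces (4,1) = 2.
Cage g has sum 10, which forces (4,2) = 3.
Row 4 now contains 2, which forces (4,4) = 5.
Row 5 now contains 2, leaving (5,1) = 5.
Row 5 now contains 2, so (5,2) = 1.
5 is placed in row 3; hence (3,4) = 2.
The full grid is 4 5 2 1 3 / 3 2 5 4 1 / 1 4 3 2 5 / 2 3 1 5 4 / 5 1 4 3 2.

3 2 5 4 1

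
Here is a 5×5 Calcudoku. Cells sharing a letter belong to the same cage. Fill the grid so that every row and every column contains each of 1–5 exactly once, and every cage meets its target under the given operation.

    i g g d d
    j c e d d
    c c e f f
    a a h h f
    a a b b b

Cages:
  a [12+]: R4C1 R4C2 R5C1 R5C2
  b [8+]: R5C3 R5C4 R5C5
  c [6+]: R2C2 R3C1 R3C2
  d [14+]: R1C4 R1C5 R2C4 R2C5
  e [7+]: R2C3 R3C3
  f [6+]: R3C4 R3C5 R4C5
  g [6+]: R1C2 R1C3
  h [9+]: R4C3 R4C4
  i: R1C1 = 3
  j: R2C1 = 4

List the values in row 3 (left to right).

1 4 5 2 3

I is a freebie, leaving R1C1 = 3.
Cage j is given, leaving R2C1 = 4.
Row 2 needs a 1, and only R2C2 is open for it.
Row 3 needs a 5, and only R3C3 is open for it.
The two cells of cage e must have sum 7, leaving R2C3 = 2.
Column 3 now contains 5, so R4C3 = 4.
Cage h needs two cells with sum 9, which forces R4C4 = 5.
Cage g's pair has sum 6; hence R1C2 = 5.
Column 3 now contains 4, so R1C3 = 1.
Column 4 now contains 5; hence R2C4 = 3.
The 4 cells of cage d must have sum 14, leaving R2C5 = 5.
Cage a needs sum 12, so R5C1 = 5.
Column 3 already has 1, leaving R5C3 = 3.
In row 5, 2 can only go at R5C2, so R5C2 = 2.
Cage a needs sum 12, leaving R4C1 = 2.
2 is placed in column 2, leaving R4C2 = 3.
Row 4 already has 3, which forces R4C5 = 1.
Column 5 now contains 1, so R5C5 = 4.
Cage d needs sum 14, leaving R1C4 = 4.
4 is placed in column 5, so R1C5 = 2.
2 is placed in column 1, which forces R3C1 = 1.
Column 2 now contains 3, so R3C2 = 4.
The 3 cells of cage f must have sum 6; hence R3C4 = 2.
The 3 cells of cage f must have sum 6, leaving R3C5 = 3.
Row 5 already has 4, which forces R5C4 = 1.
The full grid is 3 5 1 4 2 / 4 1 2 3 5 / 1 4 5 2 3 / 2 3 4 5 1 / 5 2 3 1 4.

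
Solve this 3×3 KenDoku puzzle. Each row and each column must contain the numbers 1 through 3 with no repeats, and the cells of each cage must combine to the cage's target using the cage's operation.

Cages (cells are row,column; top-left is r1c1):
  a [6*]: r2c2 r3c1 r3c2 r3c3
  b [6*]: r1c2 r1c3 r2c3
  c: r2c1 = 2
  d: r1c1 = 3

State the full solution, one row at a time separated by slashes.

3 2 1 / 2 1 3 / 1 3 2

Cage d is given, so r1c1 = 3.
Cage c is a single given cell; hence r2c1 = 2.
Cage a has product 6, so r2c2 = 1.
1 is placed in row 2, so r2c3 = 3.
Column 1 now contains 2; hence r3c1 = 1.
Row 3 now contains 1, leaving r3c3 = 2.
Column 2 now contains 1, which forces r1c2 = 2.
2 is placed in column 3, which forces r1c3 = 1.
Row 3 now contains 2, so r3c2 = 3.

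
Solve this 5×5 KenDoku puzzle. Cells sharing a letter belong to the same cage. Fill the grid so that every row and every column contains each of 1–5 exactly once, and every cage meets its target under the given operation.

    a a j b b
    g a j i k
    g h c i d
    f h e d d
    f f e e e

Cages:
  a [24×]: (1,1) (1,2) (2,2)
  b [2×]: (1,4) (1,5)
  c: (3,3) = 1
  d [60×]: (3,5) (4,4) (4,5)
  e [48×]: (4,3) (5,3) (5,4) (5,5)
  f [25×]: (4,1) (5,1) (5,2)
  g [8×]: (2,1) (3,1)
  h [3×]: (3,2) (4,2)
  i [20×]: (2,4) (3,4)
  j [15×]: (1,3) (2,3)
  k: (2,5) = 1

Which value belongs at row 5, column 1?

Cage k is a single given cell, which forces (2,5) = 1.
C is a freebie, which forces (3,3) = 1.
Cage f needs product 25, leaving (4,1) = 5.
Cage f has product 25, so (5,1) = 1.
Cage f needs product 25; hence (5,2) = 5.
Cage b needs two cells with product 2; hence (1,4) = 1.
1 is placed in column 5; hence (1,5) = 2.
Row 3 already has 1, which forces (3,2) = 3.
Cage d has product 60, leaving (3,5) = 5.
Cage h needs two cells with product 3, leaving (4,2) = 1.
Cage e has product 48; hence (4,3) = 2.
Cage a needs product 24; hence (1,1) = 3.
3 is placed in column 2, leaving (1,2) = 4.
3 is placed in row 1; hence (1,3) = 5.
The 3 cells of cage a must have product 24; hence (2,2) = 2.
5 is placed in column 3, so (2,3) = 3.
Cage i's pair has product 20, so (2,4) = 5.
Row 3 already has 5, so (3,4) = 4.
Column 4 now contains 4, leaving (4,4) = 3.
Row 4 already has 3; hence (4,5) = 4.
3 is placed in column 3, leaving (5,3) = 4.
Cage e needs product 48; hence (5,4) = 2.
Column 5 already has 4, so (5,5) = 3.
2 is placed in row 2, leaving (2,1) = 4.
Row 3 already has 4, so (3,1) = 2.
Filled in: 3 4 5 1 2 / 4 2 3 5 1 / 2 3 1 4 5 / 5 1 2 3 4 / 1 5 4 2 3.

1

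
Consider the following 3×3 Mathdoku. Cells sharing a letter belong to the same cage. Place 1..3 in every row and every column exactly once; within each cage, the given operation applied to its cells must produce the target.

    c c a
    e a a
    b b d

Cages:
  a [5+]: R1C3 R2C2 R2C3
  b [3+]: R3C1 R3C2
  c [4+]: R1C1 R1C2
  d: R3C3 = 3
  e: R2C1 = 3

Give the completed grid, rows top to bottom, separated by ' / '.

E is a freebie, so R2C1 = 3.
Row 2 now contains 3, which forces R2C3 = 1.
Cage d is given, leaving R3C3 = 3.
Column 1 now contains 3; hence R1C1 = 1.
The two cells of cage c must have sum 4; hence R1C2 = 3.
1 is placed in column 3, leaving R1C3 = 2.
Row 2 already has 1; hence R2C2 = 2.
Column 1 already has 1, so R3C1 = 2.
2 is placed in column 2, so R3C2 = 1.

1 3 2 / 3 2 1 / 2 1 3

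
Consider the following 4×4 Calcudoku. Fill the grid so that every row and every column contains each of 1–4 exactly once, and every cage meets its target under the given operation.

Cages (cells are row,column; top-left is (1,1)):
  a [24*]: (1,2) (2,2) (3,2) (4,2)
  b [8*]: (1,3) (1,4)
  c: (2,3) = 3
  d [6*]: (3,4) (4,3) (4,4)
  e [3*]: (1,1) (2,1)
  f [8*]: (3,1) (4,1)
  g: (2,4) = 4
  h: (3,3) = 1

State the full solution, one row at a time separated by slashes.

3 1 4 2 / 1 2 3 4 / 2 4 1 3 / 4 3 2 1

Cage c is given; hence (2,3) = 3.
Cage g is given; hence (2,4) = 4.
Cage h is a single given cell, which forces (3,3) = 1.
1 is placed in column 3, which forces (4,3) = 2.
Cage e's pair has product 3, so (1,1) = 3.
Column 3 now contains 2, which forces (1,3) = 4.
Column 4 now contains 4; hence (1,4) = 2.
Row 2 now contains 3; hence (2,1) = 1.
1 is placed in row 2, leaving (2,2) = 2.
Cage f's pair has product 8, which forces (3,1) = 2.
Cage d has product 6, leaving (3,4) = 3.
2 is placed in row 4, so (4,1) = 4.
Cage d needs product 6, which forces (4,4) = 1.
Row 1 now contains 2, so (1,2) = 1.
3 is placed in row 3, leaving (3,2) = 4.
1 is placed in row 4, leaving (4,2) = 3.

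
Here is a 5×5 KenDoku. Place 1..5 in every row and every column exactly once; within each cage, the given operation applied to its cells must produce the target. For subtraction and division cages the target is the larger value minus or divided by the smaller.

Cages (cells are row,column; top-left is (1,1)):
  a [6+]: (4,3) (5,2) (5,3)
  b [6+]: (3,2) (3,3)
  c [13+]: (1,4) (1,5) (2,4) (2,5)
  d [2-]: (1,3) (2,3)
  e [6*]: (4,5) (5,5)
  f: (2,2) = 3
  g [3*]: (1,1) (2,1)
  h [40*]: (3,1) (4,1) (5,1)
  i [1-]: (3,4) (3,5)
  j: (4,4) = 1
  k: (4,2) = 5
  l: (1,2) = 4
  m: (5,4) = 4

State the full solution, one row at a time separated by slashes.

3 4 2 5 1 / 1 3 4 2 5 / 2 1 5 3 4 / 4 5 3 1 2 / 5 2 1 4 3

Cage l is given, so (1,2) = 4.
Cage f is given; hence (2,2) = 3.
Cage k is given, which forces (4,2) = 5.
Cage j is a single given cell, leaving (4,4) = 1.
Cage m is a single given cell, so (5,4) = 4.
Cage g's pair has product 3, so (1,1) = 3.
Row 1 now contains 3; hence (1,3) = 2.
2 is placed in row 1, which forces (1,4) = 5.
5 is placed in row 1, so (1,5) = 1.
Row 2 now contains 3, leaving (2,1) = 1.
Column 4 now contains 5; hence (2,4) = 2.
Column 4 now contains 2, so (3,4) = 3.
Column 3 already has 2, so (4,3) = 3.
Row 4 now contains 3, which forces (4,5) = 2.
Column 3 already has 3; hence (5,3) = 1.
Column 5 now contains 2; hence (5,5) = 3.
The two cells of cage d must have difference 2, which forces (2,3) = 4.
Cage c has sum 13, so (2,5) = 5.
4 is placed in column 3, leaving (3,3) = 5.
Column 5 now contains 2, leaving (3,5) = 4.
2 is placed in row 4; hence (4,1) = 4.
1 is placed in row 5; hence (5,2) = 2.
5 is placed in row 3, which forces (3,1) = 2.
2 is placed in column 2, which forces (3,2) = 1.
2 is placed in row 5, which forces (5,1) = 5.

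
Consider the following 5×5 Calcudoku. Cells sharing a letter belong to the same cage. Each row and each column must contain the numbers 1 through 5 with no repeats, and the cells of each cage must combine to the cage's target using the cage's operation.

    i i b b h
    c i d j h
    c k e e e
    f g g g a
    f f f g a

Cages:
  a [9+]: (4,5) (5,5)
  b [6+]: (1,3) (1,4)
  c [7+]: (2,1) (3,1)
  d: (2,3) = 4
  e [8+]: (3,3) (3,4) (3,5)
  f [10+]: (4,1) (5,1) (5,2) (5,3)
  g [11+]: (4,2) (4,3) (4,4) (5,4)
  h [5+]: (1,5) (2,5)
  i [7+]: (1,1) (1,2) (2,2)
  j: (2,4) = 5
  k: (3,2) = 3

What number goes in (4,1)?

Cage d is given, leaving (2,3) = 4.
Cage j is given; hence (2,4) = 5.
Cage k is given, leaving (3,2) = 3.
Row 1 needs a 3, and only (1,5) is open for it.
Cage h's pair has sum 5, leaving (2,5) = 2.
Row 2 already has 2, leaving (2,1) = 3.
Row 2 already has 2, so (2,2) = 1.
Cage c's pair has sum 7, which forces (3,1) = 4.
In column 1, 5 can only go at (5,1), so (5,1) = 5.
Cage f has sum 10, leaving (4,1) = 2.
Cage a's pair has sum 9, leaving (4,5) = 5.
Cage f has sum 10, leaving (5,2) = 2.
The 4 cells of cage f must have sum 10, leaving (5,3) = 1.
5 is placed in row 5; hence (5,5) = 4.
2 is placed in column 1; hence (1,1) = 1.
Cage i has sum 7, leaving (1,2) = 5.
Row 1 now contains 5, so (1,3) = 2.
Row 1 already has 1, which forces (1,4) = 4.
Cage e has sum 8, leaving (3,3) = 5.
Cage e has sum 8, which forces (3,4) = 2.
Column 5 now contains 5; hence (3,5) = 1.
5 is placed in row 4, which forces (4,2) = 4.
Column 3 already has 1; hence (4,3) = 3.
Cage g needs sum 11, which forces (4,4) = 1.
Row 5 already has 4, leaving (5,4) = 3.
Filled in: 1 5 2 4 3 / 3 1 4 5 2 / 4 3 5 2 1 / 2 4 3 1 5 / 5 2 1 3 4.

2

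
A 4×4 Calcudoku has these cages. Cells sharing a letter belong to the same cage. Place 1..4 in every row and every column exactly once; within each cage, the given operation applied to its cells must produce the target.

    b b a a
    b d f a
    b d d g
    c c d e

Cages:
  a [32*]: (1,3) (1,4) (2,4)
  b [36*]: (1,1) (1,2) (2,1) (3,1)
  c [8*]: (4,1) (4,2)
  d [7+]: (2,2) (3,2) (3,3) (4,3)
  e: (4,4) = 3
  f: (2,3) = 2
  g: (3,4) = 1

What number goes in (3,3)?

Cage b has product 36, leaving (1,2) = 3.
Cage a needs product 32, leaving (1,3) = 4.
The 3 cells of cage a must have product 32, leaving (1,4) = 2.
Cage f is a single given cell, so (2,3) = 2.
Cage a needs product 32, which forces (2,4) = 4.
Cage g is given, which forces (3,4) = 1.
E is a freebie, which forces (4,4) = 3.
Row 1 already has 4; hence (1,1) = 1.
The 4 cells of cage b must have product 36, which forces (2,1) = 3.
Row 2 already has 2; hence (2,2) = 1.
The 4 cells of cage b must have product 36, which forces (3,1) = 4.
Row 3 already has 1; hence (3,2) = 2.
Row 3 already has 1, so (3,3) = 3.
4 is placed in column 1, which forces (4,1) = 2.
Column 2 now contains 2; hence (4,2) = 4.
Row 4 already has 3, which forces (4,3) = 1.
The full grid is 1 3 4 2 / 3 1 2 4 / 4 2 3 1 / 2 4 1 3.

3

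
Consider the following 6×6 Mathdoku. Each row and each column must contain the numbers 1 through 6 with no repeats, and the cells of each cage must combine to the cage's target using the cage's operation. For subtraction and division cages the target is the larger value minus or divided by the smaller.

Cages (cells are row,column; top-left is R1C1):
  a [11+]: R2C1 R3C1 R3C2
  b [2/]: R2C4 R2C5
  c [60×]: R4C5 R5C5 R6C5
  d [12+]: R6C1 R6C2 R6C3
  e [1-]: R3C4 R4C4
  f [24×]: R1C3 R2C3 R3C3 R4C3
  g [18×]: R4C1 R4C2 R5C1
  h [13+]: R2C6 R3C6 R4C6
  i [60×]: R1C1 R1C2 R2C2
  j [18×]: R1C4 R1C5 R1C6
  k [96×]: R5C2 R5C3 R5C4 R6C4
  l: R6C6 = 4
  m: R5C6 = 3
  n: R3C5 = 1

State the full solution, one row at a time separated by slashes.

Cage n is given, which forces R3C5 = 1.
Cage m is a single given cell; hence R5C6 = 3.
L is a freebie; hence R6C6 = 4.
Row 6 now contains 4; hence R6C4 = 2.
Row 5 needs a 1, and only R5C1 is open for it.
The only place for 1 in row 4 is R4C3.
Cage d needs sum 12, so R6C2 = 1.
In row 2, 1 can only go at R2C4, so R2C4 = 1.
Cage j needs product 18, leaving R1C6 = 1.
The two cells of cage b must have quotient 2; hence R2C5 = 2.
Row 4 needs a 2, and only R4C6 is open for it.
The only place for 5 in row 5 is R5C5.
The 3 cells of cage c must have product 60; hence R4C5 = 4.
Column 5 already has 5, so R6C5 = 3.
The 3 cells of cage j must have product 18, leaving R1C4 = 3.
Column 5 already has 3, so R1C5 = 6.
Row 4 needs a 5, and only R4C4 is open for it.
In column 3, 5 can only go at R6C3, so R6C3 = 5.
Row 6 now contains 5, which forces R6C1 = 6.
Column 1 already has 6, leaving R4C1 = 3.
Cage g needs product 18, leaving R4C2 = 6.
Column 2 now contains 6, leaving R2C2 = 3.
Row 2 now contains 3, so R2C3 = 4.
Column 3 already has 4, which forces R1C3 = 2.
4 is placed in row 2, so R2C1 = 5.
Row 2 now contains 5, which forces R2C6 = 6.
Cage f needs product 24, leaving R3C3 = 3.
Column 6 now contains 6; hence R3C6 = 5.
Column 3 now contains 2; hence R5C3 = 6.
Row 5 now contains 6, which forces R5C4 = 4.
5 is placed in column 1, which forces R1C1 = 4.
Cage i needs product 60, leaving R1C2 = 5.
Column 1 already has 4; hence R3C1 = 2.
Row 3 now contains 2, leaving R3C2 = 4.
Column 4 now contains 4, which forces R3C4 = 6.
Row 5 already has 4, which forces R5C2 = 2.

4 5 2 3 6 1 / 5 3 4 1 2 6 / 2 4 3 6 1 5 / 3 6 1 5 4 2 / 1 2 6 4 5 3 / 6 1 5 2 3 4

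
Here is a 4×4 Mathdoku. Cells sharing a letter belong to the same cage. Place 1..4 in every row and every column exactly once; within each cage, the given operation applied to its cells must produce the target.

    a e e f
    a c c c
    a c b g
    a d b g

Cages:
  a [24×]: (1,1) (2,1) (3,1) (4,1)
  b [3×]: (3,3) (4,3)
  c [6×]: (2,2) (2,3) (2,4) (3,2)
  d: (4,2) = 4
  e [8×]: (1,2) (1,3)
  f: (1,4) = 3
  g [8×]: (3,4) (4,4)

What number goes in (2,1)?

Cage f is given, so (1,4) = 3.
The 4 cells of cage c must have product 6, leaving (3,2) = 1.
1 is placed in row 3, so (3,3) = 3.
Cage d is given, so (4,2) = 4.
Column 3 already has 3, which forces (4,3) = 1.
4 is placed in row 4, leaving (4,4) = 2.
Column 2 now contains 4, so (1,2) = 2.
Cage e's pair has product 8, so (1,3) = 4.
Cage c needs product 6, so (2,2) = 3.
Column 3 now contains 1, leaving (2,3) = 2.
Column 4 already has 2; hence (2,4) = 1.
Column 4 already has 2, so (3,4) = 4.
2 is placed in row 4, leaving (4,1) = 3.
4 is placed in row 1; hence (1,1) = 1.
1 is placed in row 2, so (2,1) = 4.
Row 3 now contains 4; hence (3,1) = 2.
Completed grid: 1 2 4 3 / 4 3 2 1 / 2 1 3 4 / 3 4 1 2.

4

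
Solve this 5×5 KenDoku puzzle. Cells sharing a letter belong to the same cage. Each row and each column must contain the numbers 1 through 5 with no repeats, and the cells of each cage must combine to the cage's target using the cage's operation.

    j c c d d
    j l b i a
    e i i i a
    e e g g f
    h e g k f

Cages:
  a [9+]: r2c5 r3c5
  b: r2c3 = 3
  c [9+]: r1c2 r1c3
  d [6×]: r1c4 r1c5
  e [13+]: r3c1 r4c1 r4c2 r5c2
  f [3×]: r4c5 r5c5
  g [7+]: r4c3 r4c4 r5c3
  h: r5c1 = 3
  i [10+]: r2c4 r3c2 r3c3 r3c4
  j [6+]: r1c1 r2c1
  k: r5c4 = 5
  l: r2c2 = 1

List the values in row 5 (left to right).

Cage l is given, which forces r2c2 = 1.
B is a freebie; hence r2c3 = 3.
H is a freebie, which forces r5c1 = 3.
Cage k is a single given cell, which forces r5c4 = 5.
Row 5 now contains 3, which forces r5c5 = 1.
1 is placed in column 5, so r4c5 = 3.
Cage d's pair has product 6, so r1c4 = 3.
3 is placed in column 5; hence r1c5 = 2.
The only place for 1 in row 1 is r1c1.
Cage j's pair has sum 6, which forces r2c1 = 5.
Row 2 already has 5, so r2c5 = 4.
4 is placed in column 5; hence r3c5 = 5.
4 is placed in row 2, so r2c4 = 2.
Cage i has sum 10; hence r3c2 = 3.
Cage e has sum 13, so r4c2 = 5.
Cage e has sum 13, leaving r5c2 = 2.
Row 5 already has 2, which forces r5c3 = 4.
5 is placed in column 2; hence r1c2 = 4.
Column 3 already has 4; hence r1c3 = 5.
Column 3 already has 4; hence r3c3 = 1.
Cage i has sum 10, so r3c4 = 4.
Cage g has sum 7, so r4c3 = 2.
Cage g needs sum 7, which forces r4c4 = 1.
Row 3 now contains 4, leaving r3c1 = 2.
Row 4 already has 2, so r4c1 = 4.
Filled in: 1 4 5 3 2 / 5 1 3 2 4 / 2 3 1 4 5 / 4 5 2 1 3 / 3 2 4 5 1.

3 2 4 5 1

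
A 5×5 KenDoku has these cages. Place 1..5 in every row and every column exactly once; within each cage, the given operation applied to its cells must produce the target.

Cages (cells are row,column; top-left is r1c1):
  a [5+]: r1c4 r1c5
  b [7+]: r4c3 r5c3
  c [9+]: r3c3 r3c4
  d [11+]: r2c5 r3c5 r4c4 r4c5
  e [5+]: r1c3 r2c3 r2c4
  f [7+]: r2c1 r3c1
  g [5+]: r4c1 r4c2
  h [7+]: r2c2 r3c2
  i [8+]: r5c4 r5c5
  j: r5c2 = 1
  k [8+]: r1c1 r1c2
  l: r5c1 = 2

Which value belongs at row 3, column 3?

Cage l is a single given cell, which forces r5c1 = 2.
Cage j is a single given cell; hence r5c2 = 1.
Row 3 needs a 1, and only r3c5 is open for it.
The only place for 4 in row 1 is r1c5.
The two cells of cage a must have sum 5, so r1c4 = 1.
1 is placed in column 4; hence r2c4 = 2.
1 is placed in row 1, so r1c3 = 2.
The 3 cells of cage e must have sum 5, so r2c3 = 1.
Cage d has sum 11; hence r4c5 = 2.
Cage g's pair has sum 5, leaving r4c1 = 1.
2 is placed in row 4, leaving r4c2 = 4.
4 is placed in row 4, leaving r4c3 = 3.
3 is placed in row 4, leaving r4c4 = 5.
Column 3 now contains 3, so r5c3 = 4.
Column 4 now contains 5, so r5c4 = 3.
3 is placed in row 5, so r5c5 = 5.
Cage h needs two cells with sum 7, so r2c2 = 5.
Column 5 now contains 5; hence r2c5 = 3.
The two cells of cage h must have sum 7, leaving r3c2 = 2.
4 is placed in column 3, so r3c3 = 5.
Column 4 now contains 5, leaving r3c4 = 4.
The two cells of cage k must have sum 8, which forces r1c1 = 5.
Column 2 already has 5, leaving r1c2 = 3.
Row 2 already has 3, so r2c1 = 4.
4 is placed in row 3, so r3c1 = 3.
The full grid is 5 3 2 1 4 / 4 5 1 2 3 / 3 2 5 4 1 / 1 4 3 5 2 / 2 1 4 3 5.

5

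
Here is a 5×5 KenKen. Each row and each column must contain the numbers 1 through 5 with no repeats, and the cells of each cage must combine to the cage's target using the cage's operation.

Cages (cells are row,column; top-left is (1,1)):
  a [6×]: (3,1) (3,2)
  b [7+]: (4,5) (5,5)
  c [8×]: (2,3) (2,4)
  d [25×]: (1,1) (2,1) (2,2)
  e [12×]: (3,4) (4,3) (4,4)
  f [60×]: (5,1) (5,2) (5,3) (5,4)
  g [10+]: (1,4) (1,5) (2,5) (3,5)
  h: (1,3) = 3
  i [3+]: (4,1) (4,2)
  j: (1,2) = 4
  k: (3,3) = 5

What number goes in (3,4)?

1

Cage d needs product 25, so (1,1) = 5.
J is a freebie, which forces (1,2) = 4.
Cage h is given; hence (1,3) = 3.
Cage d has product 25, which forces (2,1) = 1.
Cage d needs product 25, leaving (2,2) = 5.
Cage k is given, which forces (3,3) = 5.
Column 1 now contains 1, so (4,1) = 2.
Row 4 now contains 2; hence (4,2) = 1.
1 is placed in row 4, so (4,3) = 4.
4 is placed in row 4; hence (4,4) = 3.
Row 4 already has 3, so (4,5) = 5.
Column 2 already has 1; hence (5,2) = 3.
Column 3 already has 4, which forces (5,3) = 1.
Column 3 already has 4, so (2,3) = 2.
Cage c's pair has product 8, so (2,4) = 4.
Row 2 already has 4; hence (2,5) = 3.
2 is placed in column 1, which forces (3,1) = 3.
3 is placed in column 2, which forces (3,2) = 2.
The 3 cells of cage e must have product 12, which forces (3,4) = 1.
Column 5 already has 3; hence (3,5) = 4.
3 is placed in row 5, leaving (5,1) = 4.
Cage f needs product 60, leaving (5,4) = 5.
Cage b's pair has sum 7, which forces (5,5) = 2.
1 is placed in column 4, leaving (1,4) = 2.
2 is placed in column 5, so (1,5) = 1.
Filled in: 5 4 3 2 1 / 1 5 2 4 3 / 3 2 5 1 4 / 2 1 4 3 5 / 4 3 1 5 2.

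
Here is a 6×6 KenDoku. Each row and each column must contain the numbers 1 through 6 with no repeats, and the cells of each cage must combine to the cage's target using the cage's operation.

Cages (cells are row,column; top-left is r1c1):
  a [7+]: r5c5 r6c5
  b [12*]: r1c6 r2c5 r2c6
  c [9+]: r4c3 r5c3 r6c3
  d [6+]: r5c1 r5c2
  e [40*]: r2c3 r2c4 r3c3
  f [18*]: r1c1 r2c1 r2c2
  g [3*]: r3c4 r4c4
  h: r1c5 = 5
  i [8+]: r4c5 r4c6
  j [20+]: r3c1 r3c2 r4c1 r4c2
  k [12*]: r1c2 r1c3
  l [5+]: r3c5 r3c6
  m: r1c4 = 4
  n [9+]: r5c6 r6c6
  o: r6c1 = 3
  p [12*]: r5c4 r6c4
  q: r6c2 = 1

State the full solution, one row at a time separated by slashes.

1 2 6 4 5 3 / 6 3 2 5 4 1 / 5 6 4 1 3 2 / 4 5 1 3 2 6 / 2 4 3 6 1 5 / 3 1 5 2 6 4

Cage m is given, leaving r1c4 = 4.
Cage h is given, which forces r1c5 = 5.
Cage o is given, so r6c1 = 3.
Q is a freebie, which forces r6c2 = 1.
Cage f needs product 18, so r2c2 = 3.
The only place for 3 in row 1 is r1c6.
Row 1 needs a 1, and only r1c1 is open for it.
Column 1 now contains 1; hence r2c1 = 6.
In row 3, 6 can only go at r3c2, so r3c2 = 6.
Column 2 already has 6, leaving r1c2 = 2.
Cage k's pair has product 12, leaving r1c3 = 6.
Cage j needs sum 20, which forces r3c1 = 5.
The 4 cells of cage j must have sum 20; hence r4c1 = 4.
Column 2 already has 6, so r4c2 = 5.
Column 1 now contains 4, leaving r5c1 = 2.
Column 2 already has 2; hence r5c2 = 4.
Row 5 now contains 2; hence r5c4 = 6.
Row 5 already has 4; hence r5c6 = 5.
Column 4 now contains 6, so r6c4 = 2.
5 is placed in column 6; hence r6c6 = 4.
2 is placed in column 4, leaving r2c4 = 5.
Cage b needs product 12; hence r2c5 = 4.
Column 6 already has 4; hence r2c6 = 1.
Column 5 already has 4, which forces r3c5 = 3.
Column 6 now contains 1, which forces r3c6 = 2.
Column 6 now contains 2; hence r4c6 = 6.
The two cells of cage a must have sum 7; hence r5c5 = 1.
4 is placed in row 6, leaving r6c3 = 5.
4 is placed in row 6, which forces r6c5 = 6.
Row 2 now contains 4, which forces r2c3 = 2.
Row 3 now contains 2, leaving r3c3 = 4.
Row 3 already has 3; hence r3c4 = 1.
Cage c has sum 9, which forces r4c3 = 1.
Cage g's pair has product 3, leaving r4c4 = 3.
Row 4 already has 6, leaving r4c5 = 2.
Row 5 now contains 1, leaving r5c3 = 3.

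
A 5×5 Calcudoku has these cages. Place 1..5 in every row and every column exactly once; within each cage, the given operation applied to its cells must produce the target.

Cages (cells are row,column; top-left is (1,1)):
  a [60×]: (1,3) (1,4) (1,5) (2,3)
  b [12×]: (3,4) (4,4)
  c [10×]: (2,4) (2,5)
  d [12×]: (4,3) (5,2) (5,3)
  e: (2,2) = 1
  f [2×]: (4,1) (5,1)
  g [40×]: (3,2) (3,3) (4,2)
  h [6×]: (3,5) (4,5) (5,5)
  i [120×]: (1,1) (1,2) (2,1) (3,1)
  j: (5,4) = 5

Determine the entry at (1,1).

3

Cage e is given, leaving (2,2) = 1.
Cage j is given, leaving (5,4) = 5.
5 is placed in column 4, so (2,4) = 2.
Cage c needs two cells with product 10, leaving (2,5) = 5.
Cage a has product 60, which forces (1,3) = 5.
The 4 cells of cage i must have product 120, which forces (3,1) = 5.
The 3 cells of cage g must have product 40, leaving (4,2) = 5.
Row 3 needs a 1, and only (3,5) is open for it.
The 4 cells of cage a must have product 60, which forces (1,4) = 1.
The only place for 3 in row 3 is (3,4).
Column 4 now contains 3, leaving (4,4) = 4.
The only place for 4 in column 5 is (1,5).
Cage i has product 120, leaving (2,1) = 4.
Cage a has product 60, which forces (2,3) = 3.
The 3 cells of cage d must have product 12, leaving (4,3) = 1.
Cage d has product 12; hence (5,2) = 3.
Cage d has product 12, leaving (5,3) = 4.
Row 5 already has 3, so (5,5) = 2.
The 4 cells of cage i must have product 120; hence (1,1) = 3.
3 is placed in column 2; hence (1,2) = 2.
Cage g needs product 40, so (3,2) = 4.
Column 3 already has 4, so (3,3) = 2.
1 is placed in row 4, which forces (4,1) = 2.
2 is placed in column 5; hence (4,5) = 3.
2 is placed in row 5, leaving (5,1) = 1.
The full grid is 3 2 5 1 4 / 4 1 3 2 5 / 5 4 2 3 1 / 2 5 1 4 3 / 1 3 4 5 2.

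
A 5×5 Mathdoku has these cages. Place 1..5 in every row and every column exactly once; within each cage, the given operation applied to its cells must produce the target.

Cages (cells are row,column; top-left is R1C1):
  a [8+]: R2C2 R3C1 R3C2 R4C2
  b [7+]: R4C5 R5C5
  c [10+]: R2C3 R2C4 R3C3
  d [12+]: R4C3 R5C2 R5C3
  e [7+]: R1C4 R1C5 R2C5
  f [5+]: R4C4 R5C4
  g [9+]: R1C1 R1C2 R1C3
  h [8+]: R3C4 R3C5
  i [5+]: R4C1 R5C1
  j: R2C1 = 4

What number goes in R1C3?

Cage j is given, leaving R2C1 = 4.
Row 5 needs a 1, and only R5C4 is open for it.
Cage f's pair has sum 5, leaving R4C4 = 4.
Row 4 needs a 1, and only R4C2 is open for it.
The 4 cells of cage a must have sum 8; hence R2C2 = 2.
Row 3 needs a 1, and only R3C1 is open for it.
Cage a has sum 8, so R3C2 = 4.
Row 3 now contains 4, so R3C3 = 2.
Cage d needs sum 12, so R5C3 = 4.
Column 3 already has 4; hence R1C3 = 1.
Row 1 already has 1; hence R1C5 = 4.
The 3 cells of cage e must have sum 7, leaving R1C4 = 2.
Cage e has sum 7, which forces R2C5 = 1.
Column 1 needs a 5, and only R1C1 is open for it.
Row 1 already has 5, leaving R1C2 = 3.
Column 2 now contains 3; hence R5C2 = 5.
Row 5 already has 5, so R5C5 = 2.
Cage i needs two cells with sum 5, which forces R4C1 = 2.
Cage d needs sum 12, leaving R4C3 = 3.
Column 5 now contains 2, which forces R4C5 = 5.
Row 5 already has 2, which forces R5C1 = 3.
Column 3 already has 3; hence R2C3 = 5.
Cage c needs sum 10; hence R2C4 = 3.
The two cells of cage h must have sum 8; hence R3C4 = 5.
Column 5 already has 5, so R3C5 = 3.
Completed grid: 5 3 1 2 4 / 4 2 5 3 1 / 1 4 2 5 3 / 2 1 3 4 5 / 3 5 4 1 2.

1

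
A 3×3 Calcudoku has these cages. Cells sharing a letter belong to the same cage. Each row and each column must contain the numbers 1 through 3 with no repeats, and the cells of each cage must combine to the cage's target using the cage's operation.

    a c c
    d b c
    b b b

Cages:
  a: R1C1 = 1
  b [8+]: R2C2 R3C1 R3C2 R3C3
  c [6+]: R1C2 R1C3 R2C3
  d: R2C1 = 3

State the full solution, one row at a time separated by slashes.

1 3 2 / 3 2 1 / 2 1 3

Cage a is a single given cell, which forces R1C1 = 1.
Cage d is given, which forces R2C1 = 3.
Cage b needs sum 8, so R2C2 = 2.
Row 2 now contains 2; hence R2C3 = 1.
Column 1 now contains 3, so R3C1 = 2.
2 is placed in row 3, so R3C3 = 3.
Column 2 already has 2, so R1C2 = 3.
Column 3 now contains 3, which forces R1C3 = 2.
Row 3 now contains 3, so R3C2 = 1.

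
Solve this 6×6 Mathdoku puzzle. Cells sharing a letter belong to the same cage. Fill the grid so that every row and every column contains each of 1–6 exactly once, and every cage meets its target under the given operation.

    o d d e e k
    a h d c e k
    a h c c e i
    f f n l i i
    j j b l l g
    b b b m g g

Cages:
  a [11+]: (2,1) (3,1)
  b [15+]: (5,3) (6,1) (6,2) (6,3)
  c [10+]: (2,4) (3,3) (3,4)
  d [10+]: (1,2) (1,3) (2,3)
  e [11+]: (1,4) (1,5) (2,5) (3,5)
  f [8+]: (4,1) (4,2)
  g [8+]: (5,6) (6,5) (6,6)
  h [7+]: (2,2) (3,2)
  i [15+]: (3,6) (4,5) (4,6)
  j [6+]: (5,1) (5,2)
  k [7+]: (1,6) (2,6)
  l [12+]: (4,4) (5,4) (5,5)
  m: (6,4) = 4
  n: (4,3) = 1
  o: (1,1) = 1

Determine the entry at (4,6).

Cage o is a single given cell, so (1,1) = 1.
Cage n is a single given cell, leaving (4,3) = 1.
Cage m is given, so (6,4) = 4.
The only place for 4 in column 1 is (5,1).
Cage j needs two cells with sum 6, leaving (5,2) = 2.
In row 4, 2 can only go at (4,1), so (4,1) = 2.
The two cells of cage f must have sum 8, leaving (4,2) = 6.
The 3 cells of cage i must have sum 15, so (3,6) = 6.
The two cells of cage a must have sum 11; hence (2,1) = 6.
Row 3 already has 6; hence (3,1) = 5.
Column 1 now contains 5, leaving (6,1) = 3.
The 3 cells of cage c must have sum 10; hence (2,4) = 5.
Column 4 already has 5, so (4,4) = 3.
Column 4 already has 3; hence (1,4) = 2.
Column 4 now contains 2, which forces (3,4) = 1.
The 3 cells of cage l must have sum 12, leaving (5,4) = 6.
Cage l has sum 12, which forces (5,5) = 3.
Cage e has sum 11; hence (1,5) = 6.
Cage e needs sum 11; hence (2,5) = 1.
Cage c needs sum 10; hence (3,3) = 4.
Cage e needs sum 11, so (3,5) = 2.
Row 5 already has 6, so (5,3) = 5.
Row 5 now contains 5, which forces (5,6) = 1.
Column 5 already has 2; hence (6,5) = 5.
Row 6 already has 5, leaving (6,6) = 2.
Cage d has sum 10, so (1,2) = 5.
Column 3 now contains 5, so (1,3) = 3.
Row 1 now contains 3, leaving (1,6) = 4.
The two cells of cage h must have sum 7, so (2,2) = 4.
Cage d needs sum 10, which forces (2,3) = 2.
4 is placed in column 6; hence (2,6) = 3.
4 is placed in row 3, so (3,2) = 3.
Column 5 already has 5, leaving (4,5) = 4.
The 3 cells of cage i must have sum 15, so (4,6) = 5.
Row 6 already has 5, leaving (6,2) = 1.
Row 6 now contains 2, which forces (6,3) = 6.
Filled in: 1 5 3 2 6 4 / 6 4 2 5 1 3 / 5 3 4 1 2 6 / 2 6 1 3 4 5 / 4 2 5 6 3 1 / 3 1 6 4 5 2.

5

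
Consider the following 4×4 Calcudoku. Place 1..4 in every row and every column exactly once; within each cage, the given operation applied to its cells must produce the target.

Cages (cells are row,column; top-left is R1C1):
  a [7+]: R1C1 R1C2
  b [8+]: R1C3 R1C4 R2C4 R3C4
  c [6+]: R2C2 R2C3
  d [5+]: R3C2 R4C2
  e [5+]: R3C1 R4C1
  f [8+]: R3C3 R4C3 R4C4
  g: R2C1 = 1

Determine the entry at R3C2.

4

Cage g is a single given cell, leaving R2C1 = 1.
The only place for 3 in row 2 is R2C4.
Cage b has sum 8, which forces R1C3 = 2.
The 4 cells of cage b must have sum 8, leaving R1C4 = 1.
Column 3 now contains 2, so R2C3 = 4.
The 4 cells of cage b must have sum 8, leaving R3C4 = 2.
Column 4 now contains 2, which forces R4C4 = 4.
4 is placed in row 2; hence R2C2 = 2.
2 is placed in row 3, leaving R3C1 = 3.
3 is placed in row 3, leaving R3C2 = 4.
3 is placed in row 3, which forces R3C3 = 1.
Cage e's pair has sum 5; hence R4C1 = 2.
2 is placed in column 2, so R4C2 = 1.
1 is placed in column 3, which forces R4C3 = 3.
Column 1 now contains 3, leaving R1C1 = 4.
Column 2 already has 4, so R1C2 = 3.
The full grid is 4 3 2 1 / 1 2 4 3 / 3 4 1 2 / 2 1 3 4.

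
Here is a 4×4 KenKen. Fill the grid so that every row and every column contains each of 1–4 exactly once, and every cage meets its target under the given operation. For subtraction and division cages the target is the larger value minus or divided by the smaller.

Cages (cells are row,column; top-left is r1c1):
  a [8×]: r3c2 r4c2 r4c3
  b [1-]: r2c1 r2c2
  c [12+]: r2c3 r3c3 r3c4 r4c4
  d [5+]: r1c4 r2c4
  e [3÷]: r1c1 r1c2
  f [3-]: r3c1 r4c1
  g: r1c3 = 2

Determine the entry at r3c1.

G is a freebie, so r1c3 = 2.
In row 1, 4 can only go at r1c4, so r1c4 = 4.
Cage d needs two cells with sum 5, which forces r2c4 = 1.
The only place for 3 in row 4 is r4c4.
3 is placed in column 4; hence r3c4 = 2.
Cage a needs product 8; hence r4c2 = 2.
In row 2, 2 can only go at r2c1, so r2c1 = 2.
Cage b's pair has difference 1; hence r2c2 = 3.
3 is placed in row 2; hence r2c3 = 4.
4 is placed in column 3, which forces r3c3 = 3.
4 is placed in column 3, which forces r4c3 = 1.
The two cells of cage e must have quotient 3, which forces r1c1 = 3.
3 is placed in column 2, so r1c2 = 1.
Cage f needs two cells with difference 3; hence r3c1 = 1.
The 3 cells of cage a must have product 8, which forces r3c2 = 4.
Row 4 now contains 1; hence r4c1 = 4.
Completed grid: 3 1 2 4 / 2 3 4 1 / 1 4 3 2 / 4 2 1 3.

1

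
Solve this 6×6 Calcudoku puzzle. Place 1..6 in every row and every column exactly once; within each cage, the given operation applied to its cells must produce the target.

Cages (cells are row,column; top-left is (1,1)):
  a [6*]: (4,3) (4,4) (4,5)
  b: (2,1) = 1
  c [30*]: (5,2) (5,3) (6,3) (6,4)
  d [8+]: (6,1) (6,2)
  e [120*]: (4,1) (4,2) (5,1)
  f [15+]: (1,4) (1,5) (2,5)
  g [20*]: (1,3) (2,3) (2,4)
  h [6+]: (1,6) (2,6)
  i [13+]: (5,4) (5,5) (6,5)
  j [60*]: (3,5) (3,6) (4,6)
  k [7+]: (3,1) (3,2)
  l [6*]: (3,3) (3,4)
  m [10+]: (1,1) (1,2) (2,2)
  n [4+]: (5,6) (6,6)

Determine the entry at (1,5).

3

B is a freebie; hence (2,1) = 1.
Row 2 needs a 3, and only (2,2) is open for it.
Row 2 needs a 6, and only (2,5) is open for it.
The only place for 4 in row 6 is (6,5).
The only place for 4 in column 3 is (2,3).
The 3 cells of cage g must have product 20, so (1,3) = 1.
Row 1 already has 1, which forces (1,6) = 4.
Cage g has product 20, leaving (2,4) = 5.
Row 2 now contains 5; hence (2,6) = 2.
Row 1 already has 4, which forces (1,4) = 6.
The 3 cells of cage f must have sum 15; hence (1,5) = 3.
The 3 cells of cage j must have product 60, which forces (3,5) = 2.
Column 5 already has 2, so (4,5) = 1.
Column 4 already has 6, so (5,4) = 4.
Column 5 now contains 3; hence (5,5) = 5.
The two cells of cage l must have product 6, so (3,3) = 6.
Cage l's pair has product 6, leaving (3,4) = 1.
Row 3 now contains 6; hence (3,6) = 5.
Column 6 now contains 5; hence (4,6) = 6.
Row 5 now contains 5, so (5,1) = 6.
Cage c has product 30, leaving (6,3) = 5.
Row 3 now contains 6, leaving (3,1) = 3.
Row 3 now contains 1; hence (3,2) = 4.
4 is placed in column 2, which forces (4,2) = 5.
Cage c needs product 30, so (5,2) = 1.
Row 5 now contains 1; hence (5,6) = 3.
Cage d's pair has sum 8, which forces (6,1) = 2.
The two cells of cage d must have sum 8; hence (6,2) = 6.
Row 6 now contains 2, so (6,4) = 3.
3 is placed in column 6, leaving (6,6) = 1.
Column 1 already has 2, which forces (1,1) = 5.
5 is placed in column 2, leaving (1,2) = 2.
Row 4 now contains 5; hence (4,1) = 4.
The 3 cells of cage a must have product 6, so (4,3) = 3.
Column 4 now contains 3; hence (4,4) = 2.
Row 5 already has 3, leaving (5,3) = 2.
Completed grid: 5 2 1 6 3 4 / 1 3 4 5 6 2 / 3 4 6 1 2 5 / 4 5 3 2 1 6 / 6 1 2 4 5 3 / 2 6 5 3 4 1.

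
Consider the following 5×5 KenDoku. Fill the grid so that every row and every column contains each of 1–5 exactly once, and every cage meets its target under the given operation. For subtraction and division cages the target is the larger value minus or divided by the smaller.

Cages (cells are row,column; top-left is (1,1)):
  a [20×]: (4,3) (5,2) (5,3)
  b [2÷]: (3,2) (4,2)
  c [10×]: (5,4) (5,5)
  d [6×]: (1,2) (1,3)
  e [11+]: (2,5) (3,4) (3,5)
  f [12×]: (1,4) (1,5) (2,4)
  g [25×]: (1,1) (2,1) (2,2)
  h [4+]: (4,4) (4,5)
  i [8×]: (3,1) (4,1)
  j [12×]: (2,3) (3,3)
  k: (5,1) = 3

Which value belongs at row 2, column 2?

The 3 cells of cage g must have product 25, leaving (1,1) = 5.
Cage g has product 25, leaving (2,1) = 1.
The 3 cells of cage g must have product 25, leaving (2,2) = 5.
K is a freebie; hence (5,1) = 3.
The only place for 1 in row 3 is (3,2).
The two cells of cage b must have quotient 2; hence (4,2) = 2.
Column 2 now contains 2, leaving (5,2) = 4.
Column 2 now contains 2, leaving (1,2) = 3.
The two cells of cage d must have product 6; hence (1,3) = 2.
Cage i needs two cells with product 8, leaving (3,1) = 2.
Row 4 already has 2, so (4,1) = 4.
Cage f has product 12, so (2,4) = 3.
3 is placed in column 4, so (4,4) = 1.
1 is placed in row 4; hence (4,5) = 3.
Column 4 already has 1, so (1,4) = 4.
Cage f needs product 12, so (1,5) = 1.
Row 2 now contains 3, which forces (2,3) = 4.
Cage e has sum 11, so (2,5) = 2.
Cage j needs two cells with product 12, so (3,3) = 3.
Column 4 already has 4, so (3,4) = 5.
Row 3 already has 5, so (3,5) = 4.
1 is placed in row 4; hence (4,3) = 5.
Cage a needs product 20, so (5,3) = 1.
5 is placed in column 4; hence (5,4) = 2.
2 is placed in column 5, which forces (5,5) = 5.
Completed grid: 5 3 2 4 1 / 1 5 4 3 2 / 2 1 3 5 4 / 4 2 5 1 3 / 3 4 1 2 5.

5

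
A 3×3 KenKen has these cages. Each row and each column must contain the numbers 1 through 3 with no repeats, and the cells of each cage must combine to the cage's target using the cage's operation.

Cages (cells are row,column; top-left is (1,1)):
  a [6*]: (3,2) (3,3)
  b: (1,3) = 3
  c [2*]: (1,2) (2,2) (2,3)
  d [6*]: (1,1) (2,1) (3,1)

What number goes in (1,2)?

1

The 3 cells of cage c must have product 2, which forces (1,2) = 1.
Cage b is a single given cell, which forces (1,3) = 3.
The 3 cells of cage c must have product 2, so (2,2) = 2.
Cage c needs product 2, leaving (2,3) = 1.
2 is placed in column 2, so (3,2) = 3.
3 is placed in column 3, so (3,3) = 2.
3 is placed in row 1, so (1,1) = 2.
1 is placed in row 2, which forces (2,1) = 3.
2 is placed in row 3; hence (3,1) = 1.
The full grid is 2 1 3 / 3 2 1 / 1 3 2.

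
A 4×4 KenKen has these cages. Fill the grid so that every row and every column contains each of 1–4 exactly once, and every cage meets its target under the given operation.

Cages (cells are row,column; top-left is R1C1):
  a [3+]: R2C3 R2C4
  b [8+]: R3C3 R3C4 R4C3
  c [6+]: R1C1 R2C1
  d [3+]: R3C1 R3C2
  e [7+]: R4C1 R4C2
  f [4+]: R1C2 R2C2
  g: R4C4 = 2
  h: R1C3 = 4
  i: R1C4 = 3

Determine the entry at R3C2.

Cage h is given, so R1C3 = 4.
Cage i is given; hence R1C4 = 3.
G is a freebie, leaving R4C4 = 2.
4 is placed in row 1, so R1C1 = 2.
Row 1 already has 3; hence R1C2 = 1.
Cage c's pair has sum 6; hence R2C1 = 4.
Cage f's pair has sum 4, leaving R2C2 = 3.
Cage a's pair has sum 3, leaving R2C3 = 2.
2 is placed in column 4, leaving R2C4 = 1.
Column 1 now contains 2, leaving R3C1 = 1.
Column 2 now contains 1, leaving R3C2 = 2.
Row 3 now contains 1; hence R3C3 = 3.
The 3 cells of cage b must have sum 8, which forces R3C4 = 4.
Column 1 already has 4, so R4C1 = 3.
Column 2 now contains 3, so R4C2 = 4.
Column 3 now contains 3, so R4C3 = 1.
Filled in: 2 1 4 3 / 4 3 2 1 / 1 2 3 4 / 3 4 1 2.

2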